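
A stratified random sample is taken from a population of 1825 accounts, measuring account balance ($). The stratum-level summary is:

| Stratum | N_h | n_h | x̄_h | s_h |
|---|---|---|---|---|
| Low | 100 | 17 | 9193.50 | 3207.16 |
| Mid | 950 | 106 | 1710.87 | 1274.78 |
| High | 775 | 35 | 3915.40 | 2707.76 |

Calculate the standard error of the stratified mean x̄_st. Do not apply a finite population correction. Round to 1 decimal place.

SE(x̄_st) ≈ 209.2

V̂(x̄_st) = Σ W_h² s_h²/n_h, with W_h = N_h/N and N = 1825:
  stratum Low: (100/1825)²·3207.16²/17 = 1816.63
  stratum Mid: (950/1825)²·1274.78²/106 = 4154.19
  stratum High: (775/1825)²·2707.76²/35 = 37777.2
V̂(x̄_st) = 43748
SE(x̄_st) = √43748 = 209.16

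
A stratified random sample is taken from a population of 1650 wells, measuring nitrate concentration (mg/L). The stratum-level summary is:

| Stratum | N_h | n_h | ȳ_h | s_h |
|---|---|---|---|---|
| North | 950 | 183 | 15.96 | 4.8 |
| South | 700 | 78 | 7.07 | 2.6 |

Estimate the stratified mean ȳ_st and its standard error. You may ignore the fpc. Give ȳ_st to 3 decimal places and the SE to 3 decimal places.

ȳ_st ≈ 12.188, SE ≈ 0.239

ȳ_st = Σ W_h ȳ_h = (950·15.96 + 700·7.07)/1650 = 12.18848
V̂(ȳ_st) = Σ W_h² s_h²/n_h, with W_h = N_h/N and N = 1650:
  stratum North: (950/1650)²·4.8²/183 = 0.041736
  stratum South: (700/1650)²·2.6²/78 = 0.0155984
V̂(ȳ_st) = 0.0573344
SE(ȳ_st) = √0.0573344 = 0.239446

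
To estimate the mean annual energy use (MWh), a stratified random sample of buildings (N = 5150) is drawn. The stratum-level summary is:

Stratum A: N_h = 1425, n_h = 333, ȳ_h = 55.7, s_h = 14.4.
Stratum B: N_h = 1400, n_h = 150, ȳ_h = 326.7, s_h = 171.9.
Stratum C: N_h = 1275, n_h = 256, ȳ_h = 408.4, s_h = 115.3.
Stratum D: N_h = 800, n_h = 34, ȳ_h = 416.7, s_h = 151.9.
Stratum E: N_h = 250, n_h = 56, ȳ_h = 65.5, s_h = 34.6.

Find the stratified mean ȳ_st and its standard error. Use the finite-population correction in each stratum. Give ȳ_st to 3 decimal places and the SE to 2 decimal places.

ȳ_st = Σ W_h ȳ_h = (1425·55.7 + 1400·326.7 + 1275·408.4 + 800·416.7 + 250·65.5)/5150 = 273.24223
V̂(ȳ_st) = Σ W_h² (1 − n_h/N_h) s_h²/n_h, with W_h = N_h/N and N = 5150:
  stratum A: (1425/5150)²·(1 − 333/1425)·14.4²/333 = 0.0365346
  stratum B: (1400/5150)²·(1 − 150/1400)·171.9²/150 = 12.9982
  stratum C: (1275/5150)²·(1 − 256/1275)·115.3²/256 = 2.54383
  stratum D: (800/5150)²·(1 − 34/800)·151.9²/34 = 15.6798
  stratum E: (250/5150)²·(1 − 56/250)·34.6²/56 = 0.0390923
V̂(ȳ_st) = 31.2975
SE(ȳ_st) = √31.2975 = 5.59442

ȳ_st ≈ 273.242, SE ≈ 5.59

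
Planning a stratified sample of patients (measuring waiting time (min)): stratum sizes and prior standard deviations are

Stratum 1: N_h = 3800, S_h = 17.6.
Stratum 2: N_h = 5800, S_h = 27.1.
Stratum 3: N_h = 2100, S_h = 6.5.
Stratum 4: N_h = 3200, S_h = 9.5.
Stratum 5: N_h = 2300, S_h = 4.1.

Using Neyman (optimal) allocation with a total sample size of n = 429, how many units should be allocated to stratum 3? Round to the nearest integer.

Neyman allocation: n_h = n · N_h S_h / Σ N_i S_i, with n = 429.
  stratum 1: N_h·S_h = 3800·17.6 = 66880.00
  stratum 2: N_h·S_h = 5800·27.1 = 157180.00
  stratum 3: N_h·S_h = 2100·6.5 = 13650.00
  stratum 4: N_h·S_h = 3200·9.5 = 30400.00
  stratum 5: N_h·S_h = 2300·4.1 = 9430.00
Σ N_h S_h = 277540.00
n for stratum 3 = 429·13650.00/277540.00 = 21.099 → 21

21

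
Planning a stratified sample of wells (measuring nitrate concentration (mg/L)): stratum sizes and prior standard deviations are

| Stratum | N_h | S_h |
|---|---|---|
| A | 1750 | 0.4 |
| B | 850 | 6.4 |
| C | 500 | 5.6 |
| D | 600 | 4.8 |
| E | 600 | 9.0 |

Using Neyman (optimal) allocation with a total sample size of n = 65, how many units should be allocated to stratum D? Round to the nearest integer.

Neyman allocation: n_h = n · N_h S_h / Σ N_i S_i, with n = 65.
  stratum A: N_h·S_h = 1750·0.4 = 700.00
  stratum B: N_h·S_h = 850·6.4 = 5440.00
  stratum C: N_h·S_h = 500·5.6 = 2800.00
  stratum D: N_h·S_h = 600·4.8 = 2880.00
  stratum E: N_h·S_h = 600·9.0 = 5400.00
Σ N_h S_h = 17220.00
n for stratum D = 65·2880.00/17220.00 = 10.871 → 11

11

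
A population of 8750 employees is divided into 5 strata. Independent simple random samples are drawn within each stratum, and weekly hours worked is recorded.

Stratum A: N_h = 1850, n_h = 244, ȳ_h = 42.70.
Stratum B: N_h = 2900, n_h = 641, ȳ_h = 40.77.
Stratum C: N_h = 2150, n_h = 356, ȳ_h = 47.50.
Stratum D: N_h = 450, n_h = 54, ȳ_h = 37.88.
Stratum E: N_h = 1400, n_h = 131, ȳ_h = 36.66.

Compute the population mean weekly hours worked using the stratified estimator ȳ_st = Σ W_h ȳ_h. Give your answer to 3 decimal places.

N = Σ N_h = 8750. Stratum weights W_h = N_h/N.
ȳ_st = (1850·42.70 + 2900·40.77 + 2150·47.50 + 450·37.88 + 1400·36.66) / 8750 = 42.02549

ȳ_st ≈ 42.025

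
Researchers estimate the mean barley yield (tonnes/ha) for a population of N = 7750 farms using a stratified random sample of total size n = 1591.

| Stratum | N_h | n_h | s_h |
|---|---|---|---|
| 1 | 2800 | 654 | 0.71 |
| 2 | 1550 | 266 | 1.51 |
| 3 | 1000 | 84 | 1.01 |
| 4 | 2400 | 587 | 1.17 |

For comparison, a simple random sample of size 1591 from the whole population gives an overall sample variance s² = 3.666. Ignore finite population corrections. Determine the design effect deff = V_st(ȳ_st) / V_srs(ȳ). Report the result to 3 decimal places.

V̂(ȳ_st) = Σ W_h² s_h²/n_h, with W_h = N_h/N and N = 7750:
  stratum 1: (2800/7750)²·0.71²/654 = 0.000100612
  stratum 2: (1550/7750)²·1.51²/266 = 0.000342872
  stratum 3: (1000/7750)²·1.01²/84 = 0.00020219
  stratum 4: (2400/7750)²·1.17²/587 = 0.000223642
V_st = 0.000869316
V_srs = s²/n = 3.666/1591 = 0.00230421
deff = V_st / V_srs = 0.000869316/0.00230421 = 0.3773

deff ≈ 0.377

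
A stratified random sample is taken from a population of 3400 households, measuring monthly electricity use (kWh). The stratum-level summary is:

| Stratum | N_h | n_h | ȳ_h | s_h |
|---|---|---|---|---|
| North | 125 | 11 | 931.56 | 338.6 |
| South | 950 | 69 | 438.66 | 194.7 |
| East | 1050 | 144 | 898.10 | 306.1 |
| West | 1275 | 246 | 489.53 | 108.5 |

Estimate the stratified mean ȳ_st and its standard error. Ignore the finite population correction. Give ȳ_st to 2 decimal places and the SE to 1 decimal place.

ȳ_st ≈ 617.74, SE ≈ 11.2

ȳ_st = Σ W_h ȳ_h = (125·931.56 + 950·438.66 + 1050·898.10 + 1275·489.53)/3400 = 617.74346
V̂(ȳ_st) = Σ W_h² s_h²/n_h, with W_h = N_h/N and N = 3400:
  stratum North: (125/3400)²·338.6²/11 = 14.0878
  stratum South: (950/3400)²·194.7²/69 = 42.8916
  stratum East: (1050/3400)²·306.1²/144 = 62.0562
  stratum West: (1275/3400)²·108.5²/246 = 6.72956
V̂(ȳ_st) = 125.765
SE(ȳ_st) = √125.765 = 11.2145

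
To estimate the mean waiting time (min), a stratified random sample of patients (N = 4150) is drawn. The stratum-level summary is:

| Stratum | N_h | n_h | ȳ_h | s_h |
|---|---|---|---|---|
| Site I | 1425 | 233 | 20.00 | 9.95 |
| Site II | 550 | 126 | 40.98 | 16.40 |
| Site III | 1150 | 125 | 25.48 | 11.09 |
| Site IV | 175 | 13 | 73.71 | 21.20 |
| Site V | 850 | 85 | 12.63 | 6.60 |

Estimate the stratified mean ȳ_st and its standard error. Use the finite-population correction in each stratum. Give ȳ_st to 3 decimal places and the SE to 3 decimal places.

ȳ_st = Σ W_h ȳ_h = (1425·20.00 + 550·40.98 + 1150·25.48 + 175·73.71 + 850·12.63)/4150 = 25.05440
V̂(ȳ_st) = Σ W_h² (1 − n_h/N_h) s_h²/n_h, with W_h = N_h/N and N = 4150:
  stratum Site I: (1425/4150)²·(1 − 233/1425)·9.95²/233 = 0.0419069
  stratum Site II: (550/4150)²·(1 − 126/550)·16.40²/126 = 0.0289034
  stratum Site III: (1150/4150)²·(1 − 125/1150)·11.09²/125 = 0.0673408
  stratum Site IV: (175/4150)²·(1 − 13/175)·21.20²/13 = 0.0569096
  stratum Site V: (850/4150)²·(1 − 85/850)·6.60²/85 = 0.0193488
V̂(ȳ_st) = 0.214409
SE(ȳ_st) = √0.214409 = 0.463044

ȳ_st ≈ 25.054, SE ≈ 0.463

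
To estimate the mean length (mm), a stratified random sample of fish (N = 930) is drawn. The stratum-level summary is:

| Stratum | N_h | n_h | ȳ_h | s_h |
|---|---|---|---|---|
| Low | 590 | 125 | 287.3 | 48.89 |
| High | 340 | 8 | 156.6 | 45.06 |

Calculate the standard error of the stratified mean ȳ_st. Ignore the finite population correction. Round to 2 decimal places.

SE(ȳ_st) ≈ 6.45

V̂(ȳ_st) = Σ W_h² s_h²/n_h, with W_h = N_h/N and N = 930:
  stratum Low: (590/930)²·48.89²/125 = 7.69606
  stratum High: (340/930)²·45.06²/8 = 33.9222
V̂(ȳ_st) = 41.6183
SE(ȳ_st) = √41.6183 = 6.45122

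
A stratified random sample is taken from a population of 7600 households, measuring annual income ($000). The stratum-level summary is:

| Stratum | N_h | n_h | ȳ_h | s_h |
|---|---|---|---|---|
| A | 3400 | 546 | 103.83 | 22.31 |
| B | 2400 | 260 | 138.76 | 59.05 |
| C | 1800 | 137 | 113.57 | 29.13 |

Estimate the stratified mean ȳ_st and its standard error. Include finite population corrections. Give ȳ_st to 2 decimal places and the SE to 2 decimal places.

ȳ_st = Σ W_h ȳ_h = (3400·103.83 + 2400·138.76 + 1800·113.57)/7600 = 117.16737
V̂(ȳ_st) = Σ W_h² (1 − n_h/N_h) s_h²/n_h, with W_h = N_h/N and N = 7600:
  stratum A: (3400/7600)²·(1 − 546/3400)·22.31²/546 = 0.153148
  stratum B: (2400/7600)²·(1 − 260/2400)·59.05²/260 = 1.19252
  stratum C: (1800/7600)²·(1 − 137/1800)·29.13²/137 = 0.320995
V̂(ȳ_st) = 1.66666
SE(ȳ_st) = √1.66666 = 1.29099

ȳ_st ≈ 117.17, SE ≈ 1.29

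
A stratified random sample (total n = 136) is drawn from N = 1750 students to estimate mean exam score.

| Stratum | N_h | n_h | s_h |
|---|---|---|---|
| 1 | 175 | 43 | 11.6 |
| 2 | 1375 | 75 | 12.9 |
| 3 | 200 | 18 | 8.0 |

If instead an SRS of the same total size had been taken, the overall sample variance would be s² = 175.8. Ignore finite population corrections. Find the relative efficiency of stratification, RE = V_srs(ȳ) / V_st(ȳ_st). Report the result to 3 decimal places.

V̂(ȳ_st) = Σ W_h² s_h²/n_h, with W_h = N_h/N and N = 1750:
  stratum 1: (175/1750)²·11.6²/43 = 0.031293
  stratum 2: (1375/1750)²·12.9²/75 = 1.36977
  stratum 3: (200/1750)²·8.0²/18 = 0.0464399
V_st = 1.4475
V_srs = s²/n = 175.8/136 = 1.29265
Relative efficiency = V_srs / V_st = 1.29265/1.4475 = 0.8930

RE ≈ 0.893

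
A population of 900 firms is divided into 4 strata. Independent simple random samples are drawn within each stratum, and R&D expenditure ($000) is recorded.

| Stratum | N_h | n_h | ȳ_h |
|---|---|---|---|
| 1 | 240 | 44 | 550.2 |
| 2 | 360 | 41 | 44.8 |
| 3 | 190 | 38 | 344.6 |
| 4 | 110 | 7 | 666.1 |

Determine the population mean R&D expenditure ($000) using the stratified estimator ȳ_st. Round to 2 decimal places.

ȳ_st ≈ 318.80

N = Σ N_h = 900. Stratum weights W_h = N_h/N.
ȳ_st = (240·550.2 + 360·44.8 + 190·344.6 + 110·666.1) / 900 = 318.8011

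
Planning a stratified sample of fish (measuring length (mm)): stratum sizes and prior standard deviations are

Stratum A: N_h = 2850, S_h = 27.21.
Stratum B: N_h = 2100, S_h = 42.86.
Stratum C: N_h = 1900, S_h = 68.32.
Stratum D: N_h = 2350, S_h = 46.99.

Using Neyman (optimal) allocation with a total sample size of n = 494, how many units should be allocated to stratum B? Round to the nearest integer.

Neyman allocation: n_h = n · N_h S_h / Σ N_i S_i, with n = 494.
  stratum A: N_h·S_h = 2850·27.21 = 77548.50
  stratum B: N_h·S_h = 2100·42.86 = 90006.00
  stratum C: N_h·S_h = 1900·68.32 = 129808.00
  stratum D: N_h·S_h = 2350·46.99 = 110426.50
Σ N_h S_h = 407789.00
n for stratum B = 494·90006.00/407789.00 = 109.034 → 109

109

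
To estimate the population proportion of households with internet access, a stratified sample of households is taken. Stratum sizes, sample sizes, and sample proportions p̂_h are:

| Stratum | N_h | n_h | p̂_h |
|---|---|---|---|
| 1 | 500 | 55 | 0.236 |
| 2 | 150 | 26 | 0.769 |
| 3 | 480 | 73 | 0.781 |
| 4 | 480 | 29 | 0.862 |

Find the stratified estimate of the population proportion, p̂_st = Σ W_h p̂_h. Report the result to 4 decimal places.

N = 1610; stratum weights W_h = N_h/N.
p̂_st = Σ W_h p̂_h = (500·0.236 + 150·0.769 + 480·0.781 + 480·0.862)/1610 = 0.63478

p̂_st ≈ 0.6348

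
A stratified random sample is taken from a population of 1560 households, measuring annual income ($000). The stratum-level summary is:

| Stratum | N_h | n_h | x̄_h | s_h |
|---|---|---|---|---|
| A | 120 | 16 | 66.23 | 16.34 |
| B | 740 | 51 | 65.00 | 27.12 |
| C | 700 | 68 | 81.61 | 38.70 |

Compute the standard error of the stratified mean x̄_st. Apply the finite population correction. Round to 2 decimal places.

SE(x̄_st) ≈ 2.67

V̂(x̄_st) = Σ W_h² (1 − n_h/N_h) s_h²/n_h, with W_h = N_h/N and N = 1560:
  stratum A: (120/1560)²·(1 − 16/120)·16.34²/16 = 0.0855755
  stratum B: (740/1560)²·(1 − 51/740)·27.12²/51 = 3.02142
  stratum C: (700/1560)²·(1 − 68/700)·38.70²/68 = 4.00386
V̂(x̄_st) = 7.11085
SE(x̄_st) = √7.11085 = 2.66662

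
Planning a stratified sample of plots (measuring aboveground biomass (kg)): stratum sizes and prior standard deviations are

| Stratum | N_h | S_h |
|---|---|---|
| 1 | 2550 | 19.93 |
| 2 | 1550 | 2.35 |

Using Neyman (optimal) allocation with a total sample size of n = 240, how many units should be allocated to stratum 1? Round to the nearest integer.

224

Neyman allocation: n_h = n · N_h S_h / Σ N_i S_i, with n = 240.
  stratum 1: N_h·S_h = 2550·19.93 = 50821.50
  stratum 2: N_h·S_h = 1550·2.35 = 3642.50
Σ N_h S_h = 54464.00
n for stratum 1 = 240·50821.50/54464.00 = 223.949 → 224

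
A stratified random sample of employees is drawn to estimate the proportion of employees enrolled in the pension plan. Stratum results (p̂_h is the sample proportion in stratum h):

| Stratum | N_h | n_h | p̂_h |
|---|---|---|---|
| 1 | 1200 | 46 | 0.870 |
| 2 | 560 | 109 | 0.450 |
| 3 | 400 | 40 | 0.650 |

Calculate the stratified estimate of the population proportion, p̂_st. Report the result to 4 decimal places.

N = 2160; stratum weights W_h = N_h/N.
p̂_st = Σ W_h p̂_h = (1200·0.870 + 560·0.450 + 400·0.650)/2160 = 0.72037

p̂_st ≈ 0.7204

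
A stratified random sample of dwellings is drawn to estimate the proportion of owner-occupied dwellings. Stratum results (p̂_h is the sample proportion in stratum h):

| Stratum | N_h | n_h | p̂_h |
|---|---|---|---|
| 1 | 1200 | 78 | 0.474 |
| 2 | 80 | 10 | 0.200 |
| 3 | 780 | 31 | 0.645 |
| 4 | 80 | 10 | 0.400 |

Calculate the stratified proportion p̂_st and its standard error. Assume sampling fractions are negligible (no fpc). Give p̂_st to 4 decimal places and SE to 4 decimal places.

p̂_st ≈ 0.5233, SE ≈ 0.0458

N = 2140; stratum weights W_h = N_h/N.
p̂_st = Σ W_h p̂_h = (1200·0.474 + 80·0.200 + 780·0.645 + 80·0.400)/2140 = 0.52332
V̂(p̂_st) = Σ W_h² p̂_h(1−p̂_h)/(n_h−1):
  stratum 1: (1200/2140)²·0.474·0.526/77 = 0.00101814
  stratum 2: (80/2140)²·0.200·0.800/9 = 2.48445e-05
  stratum 3: (780/2140)²·0.645·0.355/30 = 0.00101398
  stratum 4: (80/2140)²·0.400·0.600/9 = 3.72667e-05
V̂(p̂_st) = 0.00209423; SE = √V̂ = 0.0457628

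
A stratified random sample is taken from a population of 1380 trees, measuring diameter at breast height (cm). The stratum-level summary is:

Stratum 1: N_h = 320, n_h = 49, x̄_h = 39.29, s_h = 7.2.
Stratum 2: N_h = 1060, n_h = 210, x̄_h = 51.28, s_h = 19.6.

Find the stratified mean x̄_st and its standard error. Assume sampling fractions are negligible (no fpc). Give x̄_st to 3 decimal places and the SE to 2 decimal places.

x̄_st ≈ 48.500, SE ≈ 1.07

x̄_st = Σ W_h x̄_h = (320·39.29 + 1060·51.28)/1380 = 48.49971
V̂(x̄_st) = Σ W_h² s_h²/n_h, with W_h = N_h/N and N = 1380:
  stratum 1: (320/1380)²·7.2²/49 = 0.0568867
  stratum 2: (1060/1380)²·19.6²/210 = 1.07931
V̂(x̄_st) = 1.1362
SE(x̄_st) = √1.1362 = 1.06593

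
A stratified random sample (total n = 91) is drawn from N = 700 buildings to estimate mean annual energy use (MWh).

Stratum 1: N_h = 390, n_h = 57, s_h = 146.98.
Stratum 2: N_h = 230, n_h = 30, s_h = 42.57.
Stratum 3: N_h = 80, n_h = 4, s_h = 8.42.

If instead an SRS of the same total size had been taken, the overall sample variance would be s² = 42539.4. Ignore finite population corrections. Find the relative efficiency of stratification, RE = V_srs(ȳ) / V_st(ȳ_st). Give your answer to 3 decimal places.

RE ≈ 3.758

V̂(ȳ_st) = Σ W_h² s_h²/n_h, with W_h = N_h/N and N = 700:
  stratum 1: (390/700)²·146.98²/57 = 117.645
  stratum 2: (230/700)²·42.57²/30 = 6.52147
  stratum 3: (80/700)²·8.42²/4 = 0.231498
V_st = 124.398
V_srs = s²/n = 42539.4/91 = 467.466
Relative efficiency = V_srs / V_st = 467.466/124.398 = 3.7578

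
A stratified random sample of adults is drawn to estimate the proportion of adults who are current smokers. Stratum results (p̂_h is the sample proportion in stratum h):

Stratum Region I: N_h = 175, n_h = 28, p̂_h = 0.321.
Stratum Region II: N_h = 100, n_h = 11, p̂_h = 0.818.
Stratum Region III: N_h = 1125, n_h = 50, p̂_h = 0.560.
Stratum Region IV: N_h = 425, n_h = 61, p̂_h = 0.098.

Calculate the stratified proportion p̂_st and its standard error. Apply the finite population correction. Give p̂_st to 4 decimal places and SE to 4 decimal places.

p̂_st ≈ 0.4436, SE ≈ 0.0447

N = 1825; stratum weights W_h = N_h/N.
p̂_st = Σ W_h p̂_h = (175·0.321 + 100·0.818 + 1125·0.560 + 425·0.098)/1825 = 0.44363
V̂(p̂_st) = Σ W_h² (1 − n_h/N_h) p̂_h(1−p̂_h)/(n_h−1):
  stratum Region I: (175/1825)²·(1 − 28/175)·0.321·0.679/27 = 6.23506e-05
  stratum Region II: (100/1825)²·(1 − 11/100)·0.818·0.182/10 = 3.97822e-05
  stratum Region III: (1125/1825)²·(1 − 50/1125)·0.560·0.440/49 = 0.00182591
  stratum Region IV: (425/1825)²·(1 − 61/425)·0.098·0.902/60 = 6.84299e-05
V̂(p̂_st) = 0.00199647; SE = √V̂ = 0.0446819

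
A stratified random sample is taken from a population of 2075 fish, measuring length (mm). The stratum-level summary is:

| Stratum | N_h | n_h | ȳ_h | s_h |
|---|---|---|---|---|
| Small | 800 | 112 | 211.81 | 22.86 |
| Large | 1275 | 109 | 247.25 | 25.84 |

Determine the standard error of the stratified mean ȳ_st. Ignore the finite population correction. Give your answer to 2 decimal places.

V̂(ȳ_st) = Σ W_h² s_h²/n_h, with W_h = N_h/N and N = 2075:
  stratum Small: (800/2075)²·22.86²/112 = 0.693551
  stratum Large: (1275/2075)²·25.84²/109 = 2.31282
V̂(ȳ_st) = 3.00638
SE(ȳ_st) = √3.00638 = 1.73389

SE(ȳ_st) ≈ 1.73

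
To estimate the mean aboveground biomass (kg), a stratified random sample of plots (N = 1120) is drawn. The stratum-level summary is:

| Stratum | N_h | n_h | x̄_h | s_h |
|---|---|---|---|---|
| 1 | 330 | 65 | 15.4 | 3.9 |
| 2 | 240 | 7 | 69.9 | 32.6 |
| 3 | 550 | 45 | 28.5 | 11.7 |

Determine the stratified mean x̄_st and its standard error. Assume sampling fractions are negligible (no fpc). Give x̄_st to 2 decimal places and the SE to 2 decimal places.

x̄_st = Σ W_h x̄_h = (330·15.4 + 240·69.9 + 550·28.5)/1120 = 33.51161
V̂(x̄_st) = Σ W_h² s_h²/n_h, with W_h = N_h/N and N = 1120:
  stratum 1: (330/1120)²·3.9²/65 = 0.0203146
  stratum 2: (240/1120)²·32.6²/7 = 6.97146
  stratum 3: (550/1120)²·11.7²/45 = 0.733582
V̂(x̄_st) = 7.72535
SE(x̄_st) = √7.72535 = 2.77945

x̄_st ≈ 33.51, SE ≈ 2.78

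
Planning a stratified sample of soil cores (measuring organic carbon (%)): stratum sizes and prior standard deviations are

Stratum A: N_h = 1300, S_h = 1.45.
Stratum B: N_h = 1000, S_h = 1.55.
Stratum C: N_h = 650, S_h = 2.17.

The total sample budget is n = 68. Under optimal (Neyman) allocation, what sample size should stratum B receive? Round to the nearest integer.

22

Neyman allocation: n_h = n · N_h S_h / Σ N_i S_i, with n = 68.
  stratum A: N_h·S_h = 1300·1.45 = 1885.00
  stratum B: N_h·S_h = 1000·1.55 = 1550.00
  stratum C: N_h·S_h = 650·2.17 = 1410.50
Σ N_h S_h = 4845.50
n for stratum B = 68·1550.00/4845.50 = 21.752 → 22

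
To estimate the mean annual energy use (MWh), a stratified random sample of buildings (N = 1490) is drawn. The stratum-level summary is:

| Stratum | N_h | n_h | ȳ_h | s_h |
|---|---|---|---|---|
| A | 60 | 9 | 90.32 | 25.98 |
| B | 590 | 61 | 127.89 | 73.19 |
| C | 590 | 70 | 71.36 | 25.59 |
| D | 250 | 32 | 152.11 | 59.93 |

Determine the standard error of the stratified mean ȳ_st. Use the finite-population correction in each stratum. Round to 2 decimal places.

SE(ȳ_st) ≈ 4.06

V̂(ȳ_st) = Σ W_h² (1 − n_h/N_h) s_h²/n_h, with W_h = N_h/N and N = 1490:
  stratum A: (60/1490)²·(1 − 9/60)·25.98²/9 = 0.103368
  stratum B: (590/1490)²·(1 − 61/590)·73.19²/61 = 12.3455
  stratum C: (590/1490)²·(1 − 70/590)·25.59²/70 = 1.29278
  stratum D: (250/1490)²·(1 − 32/250)·59.93²/32 = 2.75526
V̂(ȳ_st) = 16.4969
SE(ȳ_st) = √16.4969 = 4.06164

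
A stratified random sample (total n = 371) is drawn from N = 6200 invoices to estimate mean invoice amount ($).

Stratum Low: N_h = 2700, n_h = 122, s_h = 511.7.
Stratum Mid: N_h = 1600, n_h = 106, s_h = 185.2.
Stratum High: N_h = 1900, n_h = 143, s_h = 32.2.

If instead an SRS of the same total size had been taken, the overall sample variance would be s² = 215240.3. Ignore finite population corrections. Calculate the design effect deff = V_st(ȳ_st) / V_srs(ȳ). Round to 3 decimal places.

deff ≈ 0.740

V̂(ȳ_st) = Σ W_h² s_h²/n_h, with W_h = N_h/N and N = 6200:
  stratum Low: (2700/6200)²·511.7²/122 = 407.019
  stratum Mid: (1600/6200)²·185.2²/106 = 21.5493
  stratum High: (1900/6200)²·32.2²/143 = 0.680925
V_st = 429.25
V_srs = s²/n = 215240.3/371 = 580.163
deff = V_st / V_srs = 429.25/580.163 = 0.7399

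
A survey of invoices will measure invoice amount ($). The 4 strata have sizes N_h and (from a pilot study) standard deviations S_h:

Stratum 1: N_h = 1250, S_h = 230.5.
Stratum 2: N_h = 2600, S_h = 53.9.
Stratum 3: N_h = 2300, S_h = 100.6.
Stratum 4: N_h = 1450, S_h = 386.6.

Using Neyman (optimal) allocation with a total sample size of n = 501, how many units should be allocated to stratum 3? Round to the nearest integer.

Neyman allocation: n_h = n · N_h S_h / Σ N_i S_i, with n = 501.
  stratum 1: N_h·S_h = 1250·230.5 = 288125.00
  stratum 2: N_h·S_h = 2600·53.9 = 140140.00
  stratum 3: N_h·S_h = 2300·100.6 = 231380.00
  stratum 4: N_h·S_h = 1450·386.6 = 560570.00
Σ N_h S_h = 1220215.00
n for stratum 3 = 501·231380.00/1220215.00 = 95.001 → 95

95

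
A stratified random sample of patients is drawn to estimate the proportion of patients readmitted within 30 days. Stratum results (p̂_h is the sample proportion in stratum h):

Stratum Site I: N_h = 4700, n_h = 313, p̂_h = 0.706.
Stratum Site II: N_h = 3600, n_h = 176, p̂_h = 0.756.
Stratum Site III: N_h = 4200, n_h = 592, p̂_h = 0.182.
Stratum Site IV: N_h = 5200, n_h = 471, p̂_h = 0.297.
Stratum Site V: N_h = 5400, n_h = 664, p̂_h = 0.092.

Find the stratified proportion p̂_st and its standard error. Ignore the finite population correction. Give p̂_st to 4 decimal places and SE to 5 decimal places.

N = 23100; stratum weights W_h = N_h/N.
p̂_st = Σ W_h p̂_h = (4700·0.706 + 3600·0.756 + 4200·0.182 + 5200·0.297 + 5400·0.092)/23100 = 0.38292
V̂(p̂_st) = Σ W_h² p̂_h(1−p̂_h)/(n_h−1):
  stratum Site I: (4700/23100)²·0.706·0.294/312 = 2.75403e-05
  stratum Site II: (3600/23100)²·0.756·0.244/175 = 2.56009e-05
  stratum Site III: (4200/23100)²·0.182·0.818/591 = 8.32745e-06
  stratum Site IV: (5200/23100)²·0.297·0.703/470 = 2.25111e-05
  stratum Site V: (5400/23100)²·0.092·0.908/663 = 6.88531e-06
V̂(p̂_st) = 9.08651e-05; SE = √V̂ = 0.00953232

p̂_st ≈ 0.3829, SE ≈ 0.00953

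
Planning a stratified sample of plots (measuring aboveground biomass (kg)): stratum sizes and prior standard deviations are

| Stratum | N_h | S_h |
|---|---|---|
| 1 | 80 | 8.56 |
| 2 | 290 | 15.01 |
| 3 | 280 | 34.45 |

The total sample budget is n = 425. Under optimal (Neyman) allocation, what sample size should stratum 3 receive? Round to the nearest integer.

Neyman allocation: n_h = n · N_h S_h / Σ N_i S_i, with n = 425.
  stratum 1: N_h·S_h = 80·8.56 = 684.80
  stratum 2: N_h·S_h = 290·15.01 = 4352.90
  stratum 3: N_h·S_h = 280·34.45 = 9646.00
Σ N_h S_h = 14683.70
n for stratum 3 = 425·9646.00/14683.70 = 279.191 → 279

279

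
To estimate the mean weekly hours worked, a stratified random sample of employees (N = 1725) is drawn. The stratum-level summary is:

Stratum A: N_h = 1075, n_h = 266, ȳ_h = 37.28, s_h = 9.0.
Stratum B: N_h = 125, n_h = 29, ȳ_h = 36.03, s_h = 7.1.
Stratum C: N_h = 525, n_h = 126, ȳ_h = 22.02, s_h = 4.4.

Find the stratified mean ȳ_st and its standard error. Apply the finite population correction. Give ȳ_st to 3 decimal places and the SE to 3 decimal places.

ȳ_st ≈ 32.545, SE ≈ 0.327

ȳ_st = Σ W_h ȳ_h = (1075·37.28 + 125·36.03 + 525·22.02)/1725 = 32.54507
V̂(ȳ_st) = Σ W_h² (1 − n_h/N_h) s_h²/n_h, with W_h = N_h/N and N = 1725:
  stratum A: (1075/1725)²·(1 − 266/1075)·9.0²/266 = 0.0889984
  stratum B: (125/1725)²·(1 − 29/125)·7.1²/29 = 0.00701006
  stratum C: (525/1725)²·(1 − 126/525)·4.4²/126 = 0.0108166
V̂(ȳ_st) = 0.106825
SE(ȳ_st) = √0.106825 = 0.326841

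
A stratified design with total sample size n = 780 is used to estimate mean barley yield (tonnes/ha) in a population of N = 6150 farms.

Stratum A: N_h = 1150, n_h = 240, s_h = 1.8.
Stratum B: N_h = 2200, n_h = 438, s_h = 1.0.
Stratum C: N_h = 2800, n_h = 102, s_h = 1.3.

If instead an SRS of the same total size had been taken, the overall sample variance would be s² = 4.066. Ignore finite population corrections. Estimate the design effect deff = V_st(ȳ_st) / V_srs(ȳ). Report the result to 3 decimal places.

V̂(ȳ_st) = Σ W_h² s_h²/n_h, with W_h = N_h/N and N = 6150:
  stratum A: (1150/6150)²·1.8²/240 = 0.00047204
  stratum B: (2200/6150)²·1.0²/438 = 0.00029216
  stratum C: (2800/6150)²·1.3²/102 = 0.00343441
V_st = 0.00419861
V_srs = s²/n = 4.066/780 = 0.00521282
deff = V_st / V_srs = 0.00419861/0.00521282 = 0.8054

deff ≈ 0.805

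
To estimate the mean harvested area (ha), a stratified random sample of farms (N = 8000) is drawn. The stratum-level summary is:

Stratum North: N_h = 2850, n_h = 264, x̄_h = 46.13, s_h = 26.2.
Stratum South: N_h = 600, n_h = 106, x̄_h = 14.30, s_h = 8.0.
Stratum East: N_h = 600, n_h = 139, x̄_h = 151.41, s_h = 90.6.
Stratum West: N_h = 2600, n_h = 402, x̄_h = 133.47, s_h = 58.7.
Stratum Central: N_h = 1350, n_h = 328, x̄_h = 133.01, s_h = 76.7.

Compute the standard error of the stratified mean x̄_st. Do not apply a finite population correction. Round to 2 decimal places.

SE(x̄_st) ≈ 1.44

V̂(x̄_st) = Σ W_h² s_h²/n_h, with W_h = N_h/N and N = 8000:
  stratum North: (2850/8000)²·26.2²/264 = 0.329996
  stratum South: (600/8000)²·8.0²/106 = 0.00339623
  stratum East: (600/8000)²·90.6²/139 = 0.332173
  stratum West: (2600/8000)²·58.7²/402 = 0.905351
  stratum Central: (1350/8000)²·76.7²/328 = 0.510745
V̂(x̄_st) = 2.08166
SE(x̄_st) = √2.08166 = 1.4428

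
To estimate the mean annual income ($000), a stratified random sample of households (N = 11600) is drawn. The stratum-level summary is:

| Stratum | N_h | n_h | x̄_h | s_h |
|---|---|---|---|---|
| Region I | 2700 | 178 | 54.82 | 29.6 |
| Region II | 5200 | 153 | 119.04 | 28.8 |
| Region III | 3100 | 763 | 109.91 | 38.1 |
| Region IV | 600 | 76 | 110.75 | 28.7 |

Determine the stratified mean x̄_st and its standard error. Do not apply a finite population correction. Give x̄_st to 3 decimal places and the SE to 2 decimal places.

x̄_st = Σ W_h x̄_h = (2700·54.82 + 5200·119.04 + 3100·109.91 + 600·110.75)/11600 = 101.22353
V̂(x̄_st) = Σ W_h² s_h²/n_h, with W_h = N_h/N and N = 11600:
  stratum Region I: (2700/11600)²·29.6²/178 = 0.26667
  stratum Region II: (5200/11600)²·28.8²/153 = 1.08939
  stratum Region III: (3100/11600)²·38.1²/763 = 0.135873
  stratum Region IV: (600/11600)²·28.7²/76 = 0.0289959
V̂(x̄_st) = 1.52093
SE(x̄_st) = √1.52093 = 1.23326

x̄_st ≈ 101.224, SE ≈ 1.23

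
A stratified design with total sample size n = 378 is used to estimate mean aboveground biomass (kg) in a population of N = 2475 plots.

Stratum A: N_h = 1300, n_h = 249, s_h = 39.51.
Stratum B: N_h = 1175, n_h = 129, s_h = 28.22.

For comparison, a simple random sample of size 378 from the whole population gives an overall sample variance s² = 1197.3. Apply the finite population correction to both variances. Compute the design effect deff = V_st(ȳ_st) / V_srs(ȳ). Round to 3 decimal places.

deff ≈ 0.983

V̂(ȳ_st) = Σ W_h² (1 − n_h/N_h) s_h²/n_h, with W_h = N_h/N and N = 2475:
  stratum A: (1300/2475)²·(1 − 249/1300)·39.51²/249 = 1.39833
  stratum B: (1175/2475)²·(1 − 129/1175)·28.22²/129 = 1.23864
V_st = 2.63697
V_srs = (1 − 378/2475)·1197.3/378 = 2.6837
deff = V_st / V_srs = 2.63697/2.6837 = 0.9826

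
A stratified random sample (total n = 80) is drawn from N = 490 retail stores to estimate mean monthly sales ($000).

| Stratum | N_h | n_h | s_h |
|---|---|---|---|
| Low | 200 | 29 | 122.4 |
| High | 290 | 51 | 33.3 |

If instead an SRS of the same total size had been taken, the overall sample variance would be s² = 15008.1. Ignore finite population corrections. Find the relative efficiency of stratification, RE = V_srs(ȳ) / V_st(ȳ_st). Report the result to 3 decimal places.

RE ≈ 2.003

V̂(ȳ_st) = Σ W_h² s_h²/n_h, with W_h = N_h/N and N = 490:
  stratum Low: (200/490)²·122.4²/29 = 86.0662
  stratum High: (290/490)²·33.3²/51 = 7.61592
V_st = 93.6821
V_srs = s²/n = 15008.1/80 = 187.601
Relative efficiency = V_srs / V_st = 187.601/93.6821 = 2.0025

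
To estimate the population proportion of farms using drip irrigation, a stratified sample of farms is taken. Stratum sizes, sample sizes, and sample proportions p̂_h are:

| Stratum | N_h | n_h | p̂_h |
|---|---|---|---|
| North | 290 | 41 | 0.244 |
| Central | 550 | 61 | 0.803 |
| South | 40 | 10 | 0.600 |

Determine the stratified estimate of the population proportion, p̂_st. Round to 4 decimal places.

p̂_st ≈ 0.6096

N = 880; stratum weights W_h = N_h/N.
p̂_st = Σ W_h p̂_h = (290·0.244 + 550·0.803 + 40·0.600)/880 = 0.60956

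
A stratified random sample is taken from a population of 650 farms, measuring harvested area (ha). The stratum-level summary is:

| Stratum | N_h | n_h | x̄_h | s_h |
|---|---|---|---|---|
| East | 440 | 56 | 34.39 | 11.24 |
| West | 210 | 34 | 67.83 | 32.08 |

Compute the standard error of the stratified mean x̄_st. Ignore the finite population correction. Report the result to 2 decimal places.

V̂(x̄_st) = Σ W_h² s_h²/n_h, with W_h = N_h/N and N = 650:
  stratum East: (440/650)²·11.24²/56 = 1.03377
  stratum West: (210/650)²·32.08²/34 = 3.15938
V̂(x̄_st) = 4.19315
SE(x̄_st) = √4.19315 = 2.04772

SE(x̄_st) ≈ 2.05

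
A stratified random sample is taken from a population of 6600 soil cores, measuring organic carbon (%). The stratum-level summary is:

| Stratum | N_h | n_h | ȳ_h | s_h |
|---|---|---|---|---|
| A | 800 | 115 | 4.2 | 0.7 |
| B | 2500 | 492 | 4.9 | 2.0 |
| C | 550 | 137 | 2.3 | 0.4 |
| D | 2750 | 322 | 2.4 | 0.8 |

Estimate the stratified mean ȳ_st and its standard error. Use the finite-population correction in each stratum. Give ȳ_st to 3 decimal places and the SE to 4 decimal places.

ȳ_st ≈ 3.557, SE ≈ 0.0361

ȳ_st = Σ W_h ȳ_h = (800·4.2 + 2500·4.9 + 550·2.3 + 2750·2.4)/6600 = 3.55682
V̂(ȳ_st) = Σ W_h² (1 − n_h/N_h) s_h²/n_h, with W_h = N_h/N and N = 6600:
  stratum A: (800/6600)²·(1 − 115/800)·0.7²/115 = 5.36032e-05
  stratum B: (2500/6600)²·(1 − 492/2500)·2.0²/492 = 0.000936938
  stratum C: (550/6600)²·(1 − 137/550)·0.4²/137 = 6.0901e-06
  stratum D: (2750/6600)²·(1 − 322/2750)·0.8²/322 = 0.000304662
V̂(ȳ_st) = 0.00130129
SE(ȳ_st) = √0.00130129 = 0.0360734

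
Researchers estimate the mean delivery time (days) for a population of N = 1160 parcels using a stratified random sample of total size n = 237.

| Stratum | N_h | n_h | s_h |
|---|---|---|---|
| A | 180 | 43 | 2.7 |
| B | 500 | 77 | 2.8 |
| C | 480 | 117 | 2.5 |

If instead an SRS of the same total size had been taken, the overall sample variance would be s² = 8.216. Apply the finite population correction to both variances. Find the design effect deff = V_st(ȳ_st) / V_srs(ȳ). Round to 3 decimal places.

V̂(ȳ_st) = Σ W_h² (1 − n_h/N_h) s_h²/n_h, with W_h = N_h/N and N = 1160:
  stratum A: (180/1160)²·(1 − 43/180)·2.7²/43 = 0.00310696
  stratum B: (500/1160)²·(1 − 77/500)·2.8²/77 = 0.0160037
  stratum C: (480/1160)²·(1 − 117/480)·2.5²/117 = 0.00691713
V_st = 0.0260278
V_srs = (1 − 237/1160)·8.216/237 = 0.0275839
deff = V_st / V_srs = 0.0260278/0.0275839 = 0.9436

deff ≈ 0.944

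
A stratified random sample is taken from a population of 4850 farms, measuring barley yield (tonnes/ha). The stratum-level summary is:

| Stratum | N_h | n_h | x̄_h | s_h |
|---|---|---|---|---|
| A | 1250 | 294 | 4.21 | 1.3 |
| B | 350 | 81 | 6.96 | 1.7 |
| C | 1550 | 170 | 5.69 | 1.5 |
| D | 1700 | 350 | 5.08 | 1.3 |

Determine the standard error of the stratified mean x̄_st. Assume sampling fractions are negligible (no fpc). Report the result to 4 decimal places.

V̂(x̄_st) = Σ W_h² s_h²/n_h, with W_h = N_h/N and N = 4850:
  stratum A: (1250/4850)²·1.3²/294 = 0.000381835
  stratum B: (350/4850)²·1.7²/81 = 0.000185808
  stratum C: (1550/4850)²·1.5²/170 = 0.0013518
  stratum D: (1700/4850)²·1.3²/350 = 0.000593244
V̂(x̄_st) = 0.00251269
SE(x̄_st) = √0.00251269 = 0.0501267

SE(x̄_st) ≈ 0.0501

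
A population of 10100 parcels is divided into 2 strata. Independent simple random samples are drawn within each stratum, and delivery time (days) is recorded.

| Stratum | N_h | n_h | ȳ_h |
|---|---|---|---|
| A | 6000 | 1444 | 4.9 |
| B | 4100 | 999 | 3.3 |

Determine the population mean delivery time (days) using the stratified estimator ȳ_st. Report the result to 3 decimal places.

ȳ_st ≈ 4.250

N = Σ N_h = 10100. Stratum weights W_h = N_h/N.
ȳ_st = (6000·4.9 + 4100·3.3) / 10100 = 4.25050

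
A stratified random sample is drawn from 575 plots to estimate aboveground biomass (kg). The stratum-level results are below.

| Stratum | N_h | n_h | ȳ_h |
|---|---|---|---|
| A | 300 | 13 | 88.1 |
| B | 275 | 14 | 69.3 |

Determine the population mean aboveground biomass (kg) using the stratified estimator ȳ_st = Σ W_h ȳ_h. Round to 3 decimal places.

N = Σ N_h = 575. Stratum weights W_h = N_h/N.
ȳ_st = (300·88.1 + 275·69.3) / 575 = 79.10870

ȳ_st ≈ 79.109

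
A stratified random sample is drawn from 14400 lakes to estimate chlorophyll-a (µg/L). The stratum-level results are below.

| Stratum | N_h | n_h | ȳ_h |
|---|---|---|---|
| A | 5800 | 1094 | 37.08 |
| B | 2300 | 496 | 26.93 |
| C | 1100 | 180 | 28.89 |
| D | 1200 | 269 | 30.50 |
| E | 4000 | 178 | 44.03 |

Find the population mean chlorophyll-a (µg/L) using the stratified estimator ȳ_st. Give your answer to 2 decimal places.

ȳ_st ≈ 36.22

N = Σ N_h = 14400. Stratum weights W_h = N_h/N.
ȳ_st = (5800·37.08 + 2300·26.93 + 1100·28.89 + 1200·30.50 + 4000·44.03) / 14400 = 36.2154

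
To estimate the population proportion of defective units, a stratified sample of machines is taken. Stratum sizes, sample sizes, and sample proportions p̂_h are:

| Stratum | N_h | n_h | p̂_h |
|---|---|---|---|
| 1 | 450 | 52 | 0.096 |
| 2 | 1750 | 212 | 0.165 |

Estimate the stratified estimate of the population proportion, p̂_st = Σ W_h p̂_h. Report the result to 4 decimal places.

N = 2200; stratum weights W_h = N_h/N.
p̂_st = Σ W_h p̂_h = (450·0.096 + 1750·0.165)/2200 = 0.15089

p̂_st ≈ 0.1509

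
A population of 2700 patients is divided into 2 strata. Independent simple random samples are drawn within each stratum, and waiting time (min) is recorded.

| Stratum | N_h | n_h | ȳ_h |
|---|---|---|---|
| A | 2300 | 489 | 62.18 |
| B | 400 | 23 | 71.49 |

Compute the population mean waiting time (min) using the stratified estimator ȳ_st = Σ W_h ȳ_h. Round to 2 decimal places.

N = Σ N_h = 2700. Stratum weights W_h = N_h/N.
ȳ_st = (2300·62.18 + 400·71.49) / 2700 = 63.5593

ȳ_st ≈ 63.56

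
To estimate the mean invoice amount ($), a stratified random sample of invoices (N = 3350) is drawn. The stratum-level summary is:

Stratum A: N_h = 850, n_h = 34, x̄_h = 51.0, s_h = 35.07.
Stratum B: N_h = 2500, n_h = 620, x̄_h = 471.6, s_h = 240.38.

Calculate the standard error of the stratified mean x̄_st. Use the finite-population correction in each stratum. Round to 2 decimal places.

SE(x̄_st) ≈ 6.42

V̂(x̄_st) = Σ W_h² (1 − n_h/N_h) s_h²/n_h, with W_h = N_h/N and N = 3350:
  stratum A: (850/3350)²·(1 − 34/850)·35.07²/34 = 2.23569
  stratum B: (2500/3350)²·(1 − 620/2500)·240.38²/620 = 39.0313
V̂(x̄_st) = 41.267
SE(x̄_st) = √41.267 = 6.42394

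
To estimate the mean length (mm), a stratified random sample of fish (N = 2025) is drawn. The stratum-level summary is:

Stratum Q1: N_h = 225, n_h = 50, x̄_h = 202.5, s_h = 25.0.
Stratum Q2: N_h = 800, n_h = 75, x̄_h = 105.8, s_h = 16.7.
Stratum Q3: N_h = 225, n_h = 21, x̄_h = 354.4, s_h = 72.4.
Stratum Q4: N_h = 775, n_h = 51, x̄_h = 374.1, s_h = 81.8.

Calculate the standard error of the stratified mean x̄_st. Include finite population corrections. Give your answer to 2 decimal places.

SE(x̄_st) ≈ 4.63

V̂(x̄_st) = Σ W_h² (1 − n_h/N_h) s_h²/n_h, with W_h = N_h/N and N = 2025:
  stratum Q1: (225/2025)²·(1 − 50/225)·25.0²/50 = 0.120027
  stratum Q2: (800/2025)²·(1 − 75/800)·16.7²/75 = 0.525956
  stratum Q3: (225/2025)²·(1 − 21/225)·72.4²/21 = 2.79396
  stratum Q4: (775/2025)²·(1 − 51/775)·81.8²/51 = 17.9526
V̂(x̄_st) = 21.3925
SE(x̄_st) = √21.3925 = 4.6252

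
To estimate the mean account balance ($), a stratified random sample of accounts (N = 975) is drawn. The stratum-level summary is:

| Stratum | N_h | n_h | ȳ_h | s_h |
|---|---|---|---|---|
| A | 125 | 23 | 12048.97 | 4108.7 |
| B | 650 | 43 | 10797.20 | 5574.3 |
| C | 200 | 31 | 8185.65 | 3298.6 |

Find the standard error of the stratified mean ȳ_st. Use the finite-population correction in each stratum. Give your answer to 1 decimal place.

SE(ȳ_st) ≈ 567.7

V̂(ȳ_st) = Σ W_h² (1 − n_h/N_h) s_h²/n_h, with W_h = N_h/N and N = 975:
  stratum A: (125/975)²·(1 − 23/125)·4108.7²/23 = 9844.24
  stratum B: (650/975)²·(1 − 43/650)·5574.3²/43 = 299920
  stratum C: (200/975)²·(1 − 31/200)·3298.6²/31 = 12479.7
V̂(ȳ_st) = 322244
SE(ȳ_st) = √322244 = 567.665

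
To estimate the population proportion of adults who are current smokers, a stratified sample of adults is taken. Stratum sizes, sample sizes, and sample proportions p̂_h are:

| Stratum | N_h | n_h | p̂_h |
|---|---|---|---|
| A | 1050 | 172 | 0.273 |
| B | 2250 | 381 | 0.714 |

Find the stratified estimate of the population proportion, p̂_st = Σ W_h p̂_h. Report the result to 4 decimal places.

p̂_st ≈ 0.5737

N = 3300; stratum weights W_h = N_h/N.
p̂_st = Σ W_h p̂_h = (1050·0.273 + 2250·0.714)/3300 = 0.57368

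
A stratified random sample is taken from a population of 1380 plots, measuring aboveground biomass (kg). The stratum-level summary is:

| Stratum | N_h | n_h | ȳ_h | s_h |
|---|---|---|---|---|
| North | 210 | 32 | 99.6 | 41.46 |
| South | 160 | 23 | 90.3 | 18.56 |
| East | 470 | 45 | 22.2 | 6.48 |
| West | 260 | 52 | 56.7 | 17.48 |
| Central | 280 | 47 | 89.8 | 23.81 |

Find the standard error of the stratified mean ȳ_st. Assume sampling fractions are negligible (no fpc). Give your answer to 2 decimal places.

SE(ȳ_st) ≈ 1.50

V̂(ȳ_st) = Σ W_h² s_h²/n_h, with W_h = N_h/N and N = 1380:
  stratum North: (210/1380)²·41.46²/32 = 1.24391
  stratum South: (160/1380)²·18.56²/23 = 0.201331
  stratum East: (470/1380)²·6.48²/45 = 0.108237
  stratum West: (260/1380)²·17.48²/52 = 0.208578
  stratum Central: (280/1380)²·23.81²/47 = 0.496568
V̂(ȳ_st) = 2.25862
SE(ȳ_st) = √2.25862 = 1.50287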